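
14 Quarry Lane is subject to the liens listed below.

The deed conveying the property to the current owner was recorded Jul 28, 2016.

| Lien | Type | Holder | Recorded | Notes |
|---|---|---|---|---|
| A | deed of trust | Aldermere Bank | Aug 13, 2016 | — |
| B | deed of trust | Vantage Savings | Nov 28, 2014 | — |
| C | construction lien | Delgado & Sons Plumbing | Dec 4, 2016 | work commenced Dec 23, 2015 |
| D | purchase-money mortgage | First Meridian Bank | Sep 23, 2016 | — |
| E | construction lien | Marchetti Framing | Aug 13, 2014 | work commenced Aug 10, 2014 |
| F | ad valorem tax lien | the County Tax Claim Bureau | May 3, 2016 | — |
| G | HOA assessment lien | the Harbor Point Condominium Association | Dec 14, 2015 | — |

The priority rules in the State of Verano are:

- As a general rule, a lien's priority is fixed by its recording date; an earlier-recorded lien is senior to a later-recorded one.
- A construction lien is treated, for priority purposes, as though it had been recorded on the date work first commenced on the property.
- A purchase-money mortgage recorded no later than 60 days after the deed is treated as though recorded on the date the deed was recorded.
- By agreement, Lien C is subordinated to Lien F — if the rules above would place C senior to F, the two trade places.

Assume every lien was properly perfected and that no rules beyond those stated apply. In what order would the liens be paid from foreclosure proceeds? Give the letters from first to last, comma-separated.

First, effective dates: C relates back to Dec 23, 2015 (work commenced); D was recorded within the 60-day window, so its effective date is the deed date Jul 28, 2016; E's effective date is Aug 10, 2014, when work began.
By effective date: E (Aug 10, 2014), B (Nov 28, 2014), G (Dec 14, 2015), C (Dec 23, 2015), F (May 3, 2016), D (Jul 28, 2016), A (Aug 13, 2016).
The subordination applies — C was senior to F — so C and F swap.

E, B, G, F, C, D, A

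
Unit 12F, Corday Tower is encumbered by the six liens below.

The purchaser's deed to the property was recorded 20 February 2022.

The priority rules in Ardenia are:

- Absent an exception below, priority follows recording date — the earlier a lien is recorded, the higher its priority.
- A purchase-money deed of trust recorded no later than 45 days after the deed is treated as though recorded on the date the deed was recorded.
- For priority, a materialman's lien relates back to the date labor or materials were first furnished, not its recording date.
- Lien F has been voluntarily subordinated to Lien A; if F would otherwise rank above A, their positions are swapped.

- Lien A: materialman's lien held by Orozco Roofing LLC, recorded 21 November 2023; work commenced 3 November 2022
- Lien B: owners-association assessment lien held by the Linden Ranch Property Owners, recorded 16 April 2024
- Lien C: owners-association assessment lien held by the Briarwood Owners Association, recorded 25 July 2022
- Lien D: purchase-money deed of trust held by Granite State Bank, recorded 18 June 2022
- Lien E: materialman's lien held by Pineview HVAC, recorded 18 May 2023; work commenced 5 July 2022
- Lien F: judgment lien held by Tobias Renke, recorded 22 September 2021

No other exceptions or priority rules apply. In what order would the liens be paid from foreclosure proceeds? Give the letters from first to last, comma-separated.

Effective dates after the stated exceptions: A's effective date is 3 November 2022, when work began; D missed the 45-day window (118 days after the deed), so its recording date stands; E is treated as recorded 5 July 2022, the work-commencement date.
Ordering by effective date: F (22 September 2021), D (18 June 2022), E (5 July 2022), C (25 July 2022), A (3 November 2022), B (16 April 2024).
F would otherwise be senior to A, so under the subordination agreement F and A exchange positions.

A, D, E, C, F, B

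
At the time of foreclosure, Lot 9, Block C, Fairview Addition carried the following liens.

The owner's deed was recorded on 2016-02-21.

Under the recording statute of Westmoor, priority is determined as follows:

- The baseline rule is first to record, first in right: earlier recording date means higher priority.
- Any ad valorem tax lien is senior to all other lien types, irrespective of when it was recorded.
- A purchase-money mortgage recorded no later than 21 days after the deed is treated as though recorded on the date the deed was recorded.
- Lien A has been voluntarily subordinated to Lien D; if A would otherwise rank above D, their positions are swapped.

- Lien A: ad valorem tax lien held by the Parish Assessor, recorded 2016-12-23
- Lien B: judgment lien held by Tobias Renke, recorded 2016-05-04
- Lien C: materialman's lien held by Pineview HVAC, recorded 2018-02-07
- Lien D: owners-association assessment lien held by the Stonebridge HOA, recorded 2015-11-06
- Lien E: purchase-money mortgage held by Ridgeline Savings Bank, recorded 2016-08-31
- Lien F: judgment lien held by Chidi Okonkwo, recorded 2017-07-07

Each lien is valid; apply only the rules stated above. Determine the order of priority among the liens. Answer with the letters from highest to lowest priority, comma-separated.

First, effective dates: E missed the 21-day window (192 days after the deed), so its recording date stands.
A is an ad valorem tax lien and takes priority over every other lien.
Remaining liens by effective date: D (2015-11-06), B (2016-05-04), E (2016-08-31), F (2017-07-07), C (2018-02-07).
A would otherwise be senior to D, so under the subordination agreement A and D exchange positions.

D, A, B, E, F, C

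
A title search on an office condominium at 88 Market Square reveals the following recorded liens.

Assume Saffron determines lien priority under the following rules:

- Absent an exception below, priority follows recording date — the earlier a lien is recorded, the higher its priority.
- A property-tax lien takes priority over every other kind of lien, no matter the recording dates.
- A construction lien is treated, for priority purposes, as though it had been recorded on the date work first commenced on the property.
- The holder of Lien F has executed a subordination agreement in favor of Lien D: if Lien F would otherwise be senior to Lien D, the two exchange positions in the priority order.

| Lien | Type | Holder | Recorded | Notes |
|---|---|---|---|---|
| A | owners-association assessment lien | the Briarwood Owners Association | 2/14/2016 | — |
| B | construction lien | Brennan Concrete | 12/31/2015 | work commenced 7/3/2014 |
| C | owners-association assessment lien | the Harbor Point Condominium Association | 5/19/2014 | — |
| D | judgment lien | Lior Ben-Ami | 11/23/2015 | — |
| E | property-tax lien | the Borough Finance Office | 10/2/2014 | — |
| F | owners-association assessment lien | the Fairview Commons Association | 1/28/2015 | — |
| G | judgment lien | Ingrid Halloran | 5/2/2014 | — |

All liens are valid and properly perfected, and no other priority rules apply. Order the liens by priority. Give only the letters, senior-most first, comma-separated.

E, G, C, B, D, F, A

Adjusting effective dates: B relates back to 7/3/2014 (work commenced).
E is a property-tax lien and takes priority over every other lien.
Among the remaining liens, by effective date: G (5/2/2014), C (5/19/2014), B (7/3/2014), F (1/28/2015), D (11/23/2015), A (2/14/2016).
Because F would otherwise rank above D, the subordination swaps them.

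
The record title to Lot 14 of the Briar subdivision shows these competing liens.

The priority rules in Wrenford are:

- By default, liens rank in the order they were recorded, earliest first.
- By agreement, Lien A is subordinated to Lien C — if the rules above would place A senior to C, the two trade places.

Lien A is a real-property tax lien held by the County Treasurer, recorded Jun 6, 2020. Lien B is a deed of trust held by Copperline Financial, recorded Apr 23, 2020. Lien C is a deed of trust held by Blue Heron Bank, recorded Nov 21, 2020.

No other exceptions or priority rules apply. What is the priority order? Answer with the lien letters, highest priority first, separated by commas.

Ordering by effective date: B (Apr 23, 2020), A (Jun 6, 2020), C (Nov 21, 2020).
A would otherwise be senior to C, so under the subordination agreement A and C exchange positions.

B, C, A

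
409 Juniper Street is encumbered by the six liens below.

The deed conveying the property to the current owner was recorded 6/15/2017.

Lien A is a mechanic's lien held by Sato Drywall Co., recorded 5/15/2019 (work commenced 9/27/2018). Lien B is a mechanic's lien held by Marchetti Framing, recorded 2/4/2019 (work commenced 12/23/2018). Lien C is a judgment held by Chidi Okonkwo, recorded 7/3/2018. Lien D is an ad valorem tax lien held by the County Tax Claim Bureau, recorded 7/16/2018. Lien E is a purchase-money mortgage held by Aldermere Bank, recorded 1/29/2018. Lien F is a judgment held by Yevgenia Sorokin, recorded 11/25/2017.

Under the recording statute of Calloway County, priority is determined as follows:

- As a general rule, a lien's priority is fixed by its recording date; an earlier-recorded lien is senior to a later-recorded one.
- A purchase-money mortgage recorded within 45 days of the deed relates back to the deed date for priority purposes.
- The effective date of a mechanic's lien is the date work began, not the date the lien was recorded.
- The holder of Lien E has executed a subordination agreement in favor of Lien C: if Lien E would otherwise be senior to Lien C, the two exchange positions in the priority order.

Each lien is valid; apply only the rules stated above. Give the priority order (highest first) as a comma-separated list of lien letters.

Adjusting effective dates: A is treated as recorded 9/27/2018, the work-commencement date; B is treated as recorded 12/23/2018, the work-commencement date; E was recorded 228 days after the deed, outside the 45-day window, so it keeps its recording date.
By effective date, earliest first: F (11/25/2017), E (1/29/2018), C (7/3/2018), D (7/16/2018), A (9/27/2018), B (12/23/2018).
E is senior to C before the subordination, so the two trade places.

F, C, E, D, A, B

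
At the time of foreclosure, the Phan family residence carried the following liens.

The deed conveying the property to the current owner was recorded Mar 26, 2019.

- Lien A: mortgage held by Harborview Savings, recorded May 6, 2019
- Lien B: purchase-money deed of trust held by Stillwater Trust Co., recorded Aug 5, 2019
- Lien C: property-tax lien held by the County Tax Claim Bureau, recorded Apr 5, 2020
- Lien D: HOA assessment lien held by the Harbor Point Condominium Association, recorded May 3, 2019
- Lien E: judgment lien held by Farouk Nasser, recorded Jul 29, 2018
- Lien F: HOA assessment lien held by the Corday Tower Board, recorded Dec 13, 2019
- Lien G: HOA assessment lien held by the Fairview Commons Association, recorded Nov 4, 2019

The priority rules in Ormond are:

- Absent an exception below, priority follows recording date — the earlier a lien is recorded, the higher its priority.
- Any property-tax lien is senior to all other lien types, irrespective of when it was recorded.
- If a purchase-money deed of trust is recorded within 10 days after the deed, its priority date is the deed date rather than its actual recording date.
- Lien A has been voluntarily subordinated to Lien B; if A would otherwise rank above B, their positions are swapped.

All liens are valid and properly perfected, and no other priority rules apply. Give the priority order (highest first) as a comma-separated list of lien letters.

C, E, D, B, A, G, F

Adjusting effective dates: B missed the 10-day window (132 days after the deed), so its recording date stands.
C is a property-tax lien and takes priority over every other lien.
Ordering the rest by effective date: E (Jul 29, 2018), D (May 3, 2019), A (May 6, 2019), B (Aug 5, 2019), G (Nov 4, 2019), F (Dec 13, 2019).
The subordination applies — A was senior to B — so A and B swap.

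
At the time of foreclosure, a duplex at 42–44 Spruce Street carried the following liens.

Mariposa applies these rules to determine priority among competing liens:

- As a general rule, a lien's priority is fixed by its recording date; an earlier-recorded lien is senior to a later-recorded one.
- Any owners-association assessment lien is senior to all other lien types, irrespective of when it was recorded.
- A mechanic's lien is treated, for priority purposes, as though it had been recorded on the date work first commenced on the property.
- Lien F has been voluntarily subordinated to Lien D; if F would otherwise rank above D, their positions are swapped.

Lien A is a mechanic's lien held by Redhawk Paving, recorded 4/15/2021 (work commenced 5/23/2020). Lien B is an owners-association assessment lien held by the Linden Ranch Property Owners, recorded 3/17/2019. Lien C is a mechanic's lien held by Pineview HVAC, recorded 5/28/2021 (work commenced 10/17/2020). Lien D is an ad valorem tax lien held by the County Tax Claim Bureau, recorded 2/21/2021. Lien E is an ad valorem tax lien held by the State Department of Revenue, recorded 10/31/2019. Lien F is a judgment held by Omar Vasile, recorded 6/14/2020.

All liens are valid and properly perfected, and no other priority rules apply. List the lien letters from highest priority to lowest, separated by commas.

Effective dates after the stated exceptions: A relates back to 5/23/2020 (work commenced); C is treated as recorded 10/17/2020, the work-commencement date.
B is an owners-association assessment lien, so it outranks all other liens regardless of date.
Among the remaining liens, by effective date: E (10/31/2019), A (5/23/2020), F (6/14/2020), C (10/17/2020), D (2/21/2021).
Because F would otherwise rank above D, the subordination swaps them.

B, E, A, D, C, F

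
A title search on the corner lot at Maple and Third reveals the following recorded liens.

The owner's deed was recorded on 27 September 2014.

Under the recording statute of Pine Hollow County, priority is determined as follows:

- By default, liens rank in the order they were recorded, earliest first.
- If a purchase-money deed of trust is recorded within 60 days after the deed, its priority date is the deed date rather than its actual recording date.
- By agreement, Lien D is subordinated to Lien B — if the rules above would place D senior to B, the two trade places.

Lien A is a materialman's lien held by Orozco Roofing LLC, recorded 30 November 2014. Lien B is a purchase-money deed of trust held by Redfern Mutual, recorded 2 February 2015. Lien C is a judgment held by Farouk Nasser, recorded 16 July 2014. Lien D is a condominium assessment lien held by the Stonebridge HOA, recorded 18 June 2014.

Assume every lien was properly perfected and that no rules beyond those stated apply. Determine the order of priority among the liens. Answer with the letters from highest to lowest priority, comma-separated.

B, C, A, D

Adjusting effective dates: B missed the 60-day window (128 days after the deed), so its recording date stands.
Sorted by effective date: D (18 June 2014), C (16 July 2014), A (30 November 2014), B (2 February 2015).
D is senior to B before the subordination, so the two trade places.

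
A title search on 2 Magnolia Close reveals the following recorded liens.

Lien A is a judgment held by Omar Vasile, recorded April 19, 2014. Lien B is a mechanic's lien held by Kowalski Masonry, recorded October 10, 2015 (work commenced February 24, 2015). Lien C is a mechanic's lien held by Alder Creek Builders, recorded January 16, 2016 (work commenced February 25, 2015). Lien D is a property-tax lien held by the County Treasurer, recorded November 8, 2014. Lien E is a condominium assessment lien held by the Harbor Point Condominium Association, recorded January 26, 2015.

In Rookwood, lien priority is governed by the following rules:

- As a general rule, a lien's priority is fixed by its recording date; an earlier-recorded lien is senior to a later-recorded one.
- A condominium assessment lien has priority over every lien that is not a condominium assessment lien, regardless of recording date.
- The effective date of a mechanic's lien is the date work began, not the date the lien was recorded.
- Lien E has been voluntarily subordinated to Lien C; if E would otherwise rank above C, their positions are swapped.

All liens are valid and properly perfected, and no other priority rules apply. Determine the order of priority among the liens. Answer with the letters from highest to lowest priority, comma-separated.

C, A, D, B, E

Adjusting effective dates: B relates back to February 24, 2015 (work commenced); C relates back to February 25, 2015 (work commenced).
As a condominium assessment lien, E is senior to every other lien.
Remaining liens by effective date: A (April 19, 2014), D (November 8, 2014), B (February 24, 2015), C (February 25, 2015).
E is senior to C before the subordination, so the two trade places.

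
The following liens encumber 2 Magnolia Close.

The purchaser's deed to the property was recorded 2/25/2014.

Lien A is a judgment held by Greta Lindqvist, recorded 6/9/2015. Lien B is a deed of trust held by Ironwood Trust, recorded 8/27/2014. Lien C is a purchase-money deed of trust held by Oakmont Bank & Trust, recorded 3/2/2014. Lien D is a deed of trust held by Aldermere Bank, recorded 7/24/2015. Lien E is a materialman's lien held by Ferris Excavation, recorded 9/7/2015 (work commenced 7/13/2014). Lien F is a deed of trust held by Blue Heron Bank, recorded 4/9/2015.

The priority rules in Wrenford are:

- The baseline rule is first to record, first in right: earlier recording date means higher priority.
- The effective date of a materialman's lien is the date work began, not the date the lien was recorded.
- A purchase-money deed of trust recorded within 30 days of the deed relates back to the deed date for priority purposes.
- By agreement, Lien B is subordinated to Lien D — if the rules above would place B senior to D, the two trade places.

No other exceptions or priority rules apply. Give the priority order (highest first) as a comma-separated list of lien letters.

Adjusting effective dates: C relates back to the deed date 2/25/2014; E relates back to 7/13/2014 (work commenced).
By effective date: C (2/25/2014), E (7/13/2014), B (8/27/2014), F (4/9/2015), A (6/9/2015), D (7/24/2015).
B is senior to D before the subordination, so the two trade places.

C, E, D, F, A, B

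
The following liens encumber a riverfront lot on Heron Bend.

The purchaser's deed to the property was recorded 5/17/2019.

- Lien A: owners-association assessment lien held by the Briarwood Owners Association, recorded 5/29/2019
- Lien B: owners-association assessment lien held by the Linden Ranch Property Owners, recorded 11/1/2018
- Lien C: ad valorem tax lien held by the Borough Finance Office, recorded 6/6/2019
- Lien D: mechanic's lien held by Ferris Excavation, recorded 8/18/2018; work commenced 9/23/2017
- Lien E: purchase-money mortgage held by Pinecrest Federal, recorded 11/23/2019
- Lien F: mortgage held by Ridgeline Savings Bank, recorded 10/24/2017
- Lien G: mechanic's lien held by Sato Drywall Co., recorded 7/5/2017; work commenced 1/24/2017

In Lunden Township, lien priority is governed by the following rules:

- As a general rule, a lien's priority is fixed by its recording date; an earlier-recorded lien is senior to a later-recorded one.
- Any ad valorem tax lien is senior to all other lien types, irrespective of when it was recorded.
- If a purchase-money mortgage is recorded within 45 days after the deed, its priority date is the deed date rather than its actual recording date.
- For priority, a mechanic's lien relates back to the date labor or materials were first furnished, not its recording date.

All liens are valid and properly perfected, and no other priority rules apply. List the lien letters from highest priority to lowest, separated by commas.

Effective dates after the stated exceptions: D's effective date is 9/23/2017, when work began; E was recorded 190 days after the deed, outside the 45-day window, so it keeps its recording date; G's effective date is 1/24/2017, when work began.
C is an ad valorem tax lien and takes priority over every other lien.
Among the remaining liens, by effective date: G (1/24/2017), D (9/23/2017), F (10/24/2017), B (11/1/2018), A (5/29/2019), E (11/23/2019).

C, G, D, F, B, A, E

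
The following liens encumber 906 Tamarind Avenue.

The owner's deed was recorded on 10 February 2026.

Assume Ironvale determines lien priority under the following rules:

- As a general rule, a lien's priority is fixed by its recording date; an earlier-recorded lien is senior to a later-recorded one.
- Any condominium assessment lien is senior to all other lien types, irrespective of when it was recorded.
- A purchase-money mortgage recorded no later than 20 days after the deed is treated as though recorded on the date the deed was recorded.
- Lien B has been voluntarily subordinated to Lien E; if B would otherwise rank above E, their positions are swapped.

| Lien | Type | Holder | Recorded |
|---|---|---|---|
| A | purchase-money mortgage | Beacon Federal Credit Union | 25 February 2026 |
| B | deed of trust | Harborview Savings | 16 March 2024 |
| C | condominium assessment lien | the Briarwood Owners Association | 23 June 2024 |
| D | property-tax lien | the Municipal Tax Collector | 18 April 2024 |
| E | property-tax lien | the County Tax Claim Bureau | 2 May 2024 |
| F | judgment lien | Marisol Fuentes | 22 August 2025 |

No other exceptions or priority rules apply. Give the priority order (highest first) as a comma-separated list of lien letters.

Effective dates: A relates back to the deed date 10 February 2026.
C is a condominium assessment lien, so it outranks all other liens regardless of date.
Ordering the rest by effective date: B (16 March 2024), D (18 April 2024), E (2 May 2024), F (22 August 2025), A (10 February 2026).
Because B would otherwise rank above E, the subordination swaps them.

C, E, D, B, F, A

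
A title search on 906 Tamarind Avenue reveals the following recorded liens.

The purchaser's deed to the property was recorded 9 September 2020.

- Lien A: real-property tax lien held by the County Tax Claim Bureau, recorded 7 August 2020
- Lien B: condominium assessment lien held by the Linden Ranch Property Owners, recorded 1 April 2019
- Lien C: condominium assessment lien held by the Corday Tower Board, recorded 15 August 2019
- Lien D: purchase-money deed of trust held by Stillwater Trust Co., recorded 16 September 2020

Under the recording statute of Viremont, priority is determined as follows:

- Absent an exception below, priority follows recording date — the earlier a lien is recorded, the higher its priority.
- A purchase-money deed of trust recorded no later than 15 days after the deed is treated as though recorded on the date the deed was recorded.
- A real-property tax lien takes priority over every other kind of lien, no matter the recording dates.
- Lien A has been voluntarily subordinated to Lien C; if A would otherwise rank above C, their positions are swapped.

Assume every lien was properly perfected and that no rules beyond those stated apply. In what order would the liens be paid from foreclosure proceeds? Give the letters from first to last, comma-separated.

C, B, A, D

First, effective dates: D relates back to the deed date 9 September 2020.
A is a real-property tax lien, so it outranks all other liens regardless of date.
The other liens, earliest effective date first: B (1 April 2019), C (15 August 2019), D (9 September 2020).
A would otherwise be senior to C, so under the subordination agreement A and C exchange positions.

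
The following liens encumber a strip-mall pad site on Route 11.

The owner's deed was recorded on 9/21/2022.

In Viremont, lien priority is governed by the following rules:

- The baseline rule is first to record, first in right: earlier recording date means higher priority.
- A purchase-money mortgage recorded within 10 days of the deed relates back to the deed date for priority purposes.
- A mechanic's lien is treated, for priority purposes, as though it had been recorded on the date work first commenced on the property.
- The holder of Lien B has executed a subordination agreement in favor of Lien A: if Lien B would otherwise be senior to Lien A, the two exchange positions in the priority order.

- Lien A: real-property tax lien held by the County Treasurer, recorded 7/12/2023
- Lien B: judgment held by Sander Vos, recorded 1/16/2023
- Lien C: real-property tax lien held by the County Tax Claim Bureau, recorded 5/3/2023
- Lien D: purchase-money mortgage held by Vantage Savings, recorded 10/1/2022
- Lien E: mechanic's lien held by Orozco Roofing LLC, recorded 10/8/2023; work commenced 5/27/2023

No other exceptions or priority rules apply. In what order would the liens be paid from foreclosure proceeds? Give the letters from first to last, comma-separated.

Effective dates: D relates back to the deed date 9/21/2022; E is treated as recorded 5/27/2023, the work-commencement date.
By effective date, earliest first: D (9/21/2022), B (1/16/2023), C (5/3/2023), E (5/27/2023), A (7/12/2023).
The subordination applies — B was senior to A — so B and A swap.

D, A, C, E, B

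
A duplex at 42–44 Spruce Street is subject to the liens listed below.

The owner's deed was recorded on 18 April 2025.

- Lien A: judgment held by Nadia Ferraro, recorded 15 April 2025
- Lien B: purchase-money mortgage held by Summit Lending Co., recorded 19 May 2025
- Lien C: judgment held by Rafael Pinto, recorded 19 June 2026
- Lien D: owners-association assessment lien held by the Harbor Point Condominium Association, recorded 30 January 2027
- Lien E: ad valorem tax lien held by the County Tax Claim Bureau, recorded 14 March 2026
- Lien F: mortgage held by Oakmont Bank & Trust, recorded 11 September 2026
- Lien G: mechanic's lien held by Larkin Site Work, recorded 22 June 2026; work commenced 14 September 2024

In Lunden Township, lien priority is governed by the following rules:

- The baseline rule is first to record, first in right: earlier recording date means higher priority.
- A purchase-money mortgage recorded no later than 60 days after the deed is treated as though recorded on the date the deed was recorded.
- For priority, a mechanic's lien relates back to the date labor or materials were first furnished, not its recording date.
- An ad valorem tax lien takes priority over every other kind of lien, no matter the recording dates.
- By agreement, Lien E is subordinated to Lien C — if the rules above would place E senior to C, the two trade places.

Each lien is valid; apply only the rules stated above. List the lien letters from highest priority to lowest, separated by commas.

Effective dates after the stated exceptions: B was recorded within the 60-day window, so its effective date is the deed date 18 April 2025; G is treated as recorded 14 September 2024, the work-commencement date.
E, as an ad valorem tax lien, has superpriority and ranks first.
Among the remaining liens, by effective date: G (14 September 2024), A (15 April 2025), B (18 April 2025), C (19 June 2026), F (11 September 2026), D (30 January 2027).
Because E would otherwise rank above C, the subordination swaps them.

C, G, A, B, E, F, D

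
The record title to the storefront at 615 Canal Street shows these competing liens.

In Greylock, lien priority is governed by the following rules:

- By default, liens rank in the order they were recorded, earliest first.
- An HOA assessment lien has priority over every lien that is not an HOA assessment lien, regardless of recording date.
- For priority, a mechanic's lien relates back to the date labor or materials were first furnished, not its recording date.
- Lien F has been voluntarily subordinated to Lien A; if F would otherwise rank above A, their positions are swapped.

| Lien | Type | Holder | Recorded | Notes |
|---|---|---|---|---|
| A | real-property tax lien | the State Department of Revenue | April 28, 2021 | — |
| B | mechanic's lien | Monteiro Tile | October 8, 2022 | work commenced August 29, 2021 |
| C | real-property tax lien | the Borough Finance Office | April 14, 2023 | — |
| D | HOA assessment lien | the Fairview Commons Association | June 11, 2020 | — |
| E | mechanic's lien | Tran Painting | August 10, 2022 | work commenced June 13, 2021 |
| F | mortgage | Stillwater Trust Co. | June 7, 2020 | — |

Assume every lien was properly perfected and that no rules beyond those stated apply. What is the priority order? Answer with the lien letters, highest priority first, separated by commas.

Effective dates: B is treated as recorded August 29, 2021, the work-commencement date; E relates back to June 13, 2021 (work commenced).
D, as an HOA assessment lien, has superpriority and ranks first.
The other liens, earliest effective date first: F (June 7, 2020), A (April 28, 2021), E (June 13, 2021), B (August 29, 2021), C (April 14, 2023).
F is senior to A before the subordination, so the two trade places.

D, A, F, E, B, C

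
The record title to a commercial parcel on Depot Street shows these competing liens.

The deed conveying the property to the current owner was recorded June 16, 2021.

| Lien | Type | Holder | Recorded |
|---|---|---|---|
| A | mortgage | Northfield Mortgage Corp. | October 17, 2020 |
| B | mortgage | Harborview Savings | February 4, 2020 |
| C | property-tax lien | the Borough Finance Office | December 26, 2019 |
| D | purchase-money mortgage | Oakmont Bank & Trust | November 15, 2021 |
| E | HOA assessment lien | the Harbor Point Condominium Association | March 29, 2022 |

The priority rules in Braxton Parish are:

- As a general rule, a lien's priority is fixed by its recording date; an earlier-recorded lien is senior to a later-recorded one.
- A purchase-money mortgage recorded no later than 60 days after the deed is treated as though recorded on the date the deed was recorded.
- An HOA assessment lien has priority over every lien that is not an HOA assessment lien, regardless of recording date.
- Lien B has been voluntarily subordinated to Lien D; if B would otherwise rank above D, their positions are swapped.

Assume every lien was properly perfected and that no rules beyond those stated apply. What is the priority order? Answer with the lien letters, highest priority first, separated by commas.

E, C, D, A, B

Adjusting effective dates: D was recorded 152 days after the deed — beyond 60 days — so no relation-back applies.
E, as an HOA assessment lien, has superpriority and ranks first.
Among the remaining liens, by effective date: C (December 26, 2019), B (February 4, 2020), A (October 17, 2020), D (November 15, 2021).
B would otherwise be senior to D, so under the subordination agreement B and D exchange positions.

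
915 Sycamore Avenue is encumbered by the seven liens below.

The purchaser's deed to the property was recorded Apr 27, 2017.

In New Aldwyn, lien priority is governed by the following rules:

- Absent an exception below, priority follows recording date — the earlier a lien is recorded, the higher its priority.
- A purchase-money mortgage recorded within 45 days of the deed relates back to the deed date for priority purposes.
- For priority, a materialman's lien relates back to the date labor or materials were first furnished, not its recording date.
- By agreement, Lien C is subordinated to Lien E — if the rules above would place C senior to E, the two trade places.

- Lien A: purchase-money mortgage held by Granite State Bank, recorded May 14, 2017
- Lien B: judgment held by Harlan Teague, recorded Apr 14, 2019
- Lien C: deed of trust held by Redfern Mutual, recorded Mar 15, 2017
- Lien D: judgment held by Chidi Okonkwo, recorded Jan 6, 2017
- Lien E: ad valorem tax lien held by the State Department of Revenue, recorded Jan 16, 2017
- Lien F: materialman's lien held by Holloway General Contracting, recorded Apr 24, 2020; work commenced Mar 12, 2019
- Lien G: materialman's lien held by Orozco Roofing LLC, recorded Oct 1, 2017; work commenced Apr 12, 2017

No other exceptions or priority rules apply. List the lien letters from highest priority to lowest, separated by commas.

Adjusting effective dates: A relates back to the deed date Apr 27, 2017; F relates back to Mar 12, 2019 (work commenced); G relates back to Apr 12, 2017 (work commenced).
Ordering by effective date: D (Jan 6, 2017), E (Jan 16, 2017), C (Mar 15, 2017), G (Apr 12, 2017), A (Apr 27, 2017), F (Mar 12, 2019), B (Apr 14, 2019).
Since C is not senior to E, the subordination leaves the order unchanged.

D, E, C, G, A, F, B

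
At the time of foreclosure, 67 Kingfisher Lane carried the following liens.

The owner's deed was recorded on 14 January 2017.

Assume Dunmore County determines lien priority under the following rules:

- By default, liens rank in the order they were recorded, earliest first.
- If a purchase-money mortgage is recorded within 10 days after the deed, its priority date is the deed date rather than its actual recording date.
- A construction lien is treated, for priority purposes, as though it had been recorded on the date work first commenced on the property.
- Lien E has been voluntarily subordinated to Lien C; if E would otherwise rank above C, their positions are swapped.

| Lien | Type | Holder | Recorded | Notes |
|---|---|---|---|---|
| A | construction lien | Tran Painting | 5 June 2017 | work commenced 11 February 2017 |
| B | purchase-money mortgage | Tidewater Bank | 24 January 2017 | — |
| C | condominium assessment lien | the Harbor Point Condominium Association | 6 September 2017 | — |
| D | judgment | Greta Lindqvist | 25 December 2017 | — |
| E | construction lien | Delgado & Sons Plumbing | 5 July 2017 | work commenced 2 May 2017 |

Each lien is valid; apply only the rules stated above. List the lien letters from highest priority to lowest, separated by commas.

Effective dates: A's effective date is 11 February 2017, when work began; B relates back to the deed date 14 January 2017; E is treated as recorded 2 May 2017, the work-commencement date.
Sorted by effective date: B (14 January 2017), A (11 February 2017), E (2 May 2017), C (6 September 2017), D (25 December 2017).
E would otherwise be senior to C, so under the subordination agreement E and C exchange positions.

B, A, C, E, D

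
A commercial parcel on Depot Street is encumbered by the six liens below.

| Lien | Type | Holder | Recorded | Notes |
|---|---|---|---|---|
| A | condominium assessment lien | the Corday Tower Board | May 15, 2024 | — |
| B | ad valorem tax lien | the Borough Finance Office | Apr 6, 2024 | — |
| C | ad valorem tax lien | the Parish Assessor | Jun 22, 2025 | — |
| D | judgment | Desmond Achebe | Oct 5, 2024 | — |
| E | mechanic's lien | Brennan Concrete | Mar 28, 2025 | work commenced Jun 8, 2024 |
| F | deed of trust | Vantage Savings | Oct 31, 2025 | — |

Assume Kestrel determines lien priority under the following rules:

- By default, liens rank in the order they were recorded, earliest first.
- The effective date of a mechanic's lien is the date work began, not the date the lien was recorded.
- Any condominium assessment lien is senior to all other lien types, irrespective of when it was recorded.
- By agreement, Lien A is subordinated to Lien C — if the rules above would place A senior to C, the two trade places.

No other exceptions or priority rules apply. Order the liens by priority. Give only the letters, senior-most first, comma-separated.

C, B, E, D, A, F

Effective dates: E is treated as recorded Jun 8, 2024, the work-commencement date.
A, as a condominium assessment lien, has superpriority and ranks first.
The other liens, earliest effective date first: B (Apr 6, 2024), E (Jun 8, 2024), D (Oct 5, 2024), C (Jun 22, 2025), F (Oct 31, 2025).
A would otherwise be senior to C, so under the subordination agreement A and C exchange positions.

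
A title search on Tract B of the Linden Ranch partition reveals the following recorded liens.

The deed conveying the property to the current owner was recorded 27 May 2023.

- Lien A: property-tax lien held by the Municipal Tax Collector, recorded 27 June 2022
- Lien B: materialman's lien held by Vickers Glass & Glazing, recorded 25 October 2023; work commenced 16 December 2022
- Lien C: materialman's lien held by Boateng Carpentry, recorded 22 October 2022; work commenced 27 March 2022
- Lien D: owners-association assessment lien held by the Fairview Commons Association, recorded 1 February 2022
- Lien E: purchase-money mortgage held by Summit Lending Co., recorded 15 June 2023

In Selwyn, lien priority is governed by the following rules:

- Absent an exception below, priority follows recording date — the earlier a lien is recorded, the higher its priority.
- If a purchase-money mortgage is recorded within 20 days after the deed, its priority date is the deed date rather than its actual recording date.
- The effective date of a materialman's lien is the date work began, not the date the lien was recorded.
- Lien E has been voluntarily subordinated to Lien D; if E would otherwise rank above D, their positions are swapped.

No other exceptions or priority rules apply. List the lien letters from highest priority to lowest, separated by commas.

Adjusting effective dates: B relates back to 16 December 2022 (work commenced); C is treated as recorded 27 March 2022, the work-commencement date; E relates back to the deed date 27 May 2023.
By effective date: D (1 February 2022), C (27 March 2022), A (27 June 2022), B (16 December 2022), E (27 May 2023).
E already ranks below D; the subordination has no effect.

D, C, A, B, E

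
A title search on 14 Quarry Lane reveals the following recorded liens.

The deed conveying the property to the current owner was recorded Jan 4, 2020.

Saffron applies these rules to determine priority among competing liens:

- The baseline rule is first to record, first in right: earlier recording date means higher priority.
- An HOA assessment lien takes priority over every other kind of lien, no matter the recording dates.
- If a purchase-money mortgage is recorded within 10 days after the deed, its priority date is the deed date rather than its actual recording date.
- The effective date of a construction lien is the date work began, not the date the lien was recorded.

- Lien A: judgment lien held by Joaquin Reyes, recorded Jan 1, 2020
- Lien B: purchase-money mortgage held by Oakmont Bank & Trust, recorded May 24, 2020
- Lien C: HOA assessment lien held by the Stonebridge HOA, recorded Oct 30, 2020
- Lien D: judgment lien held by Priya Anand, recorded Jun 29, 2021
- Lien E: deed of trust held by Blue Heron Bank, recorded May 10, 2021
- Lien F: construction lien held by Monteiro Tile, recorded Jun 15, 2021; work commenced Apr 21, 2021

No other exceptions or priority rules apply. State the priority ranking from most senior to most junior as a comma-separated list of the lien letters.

C, A, B, F, E, D

First, effective dates: B missed the 10-day window (141 days after the deed), so its recording date stands; F relates back to Apr 21, 2021 (work commenced).
C is an HOA assessment lien, so it outranks all other liens regardless of date.
The other liens, earliest effective date first: A (Jan 1, 2020), B (May 24, 2020), F (Apr 21, 2021), E (May 10, 2021), D (Jun 29, 2021).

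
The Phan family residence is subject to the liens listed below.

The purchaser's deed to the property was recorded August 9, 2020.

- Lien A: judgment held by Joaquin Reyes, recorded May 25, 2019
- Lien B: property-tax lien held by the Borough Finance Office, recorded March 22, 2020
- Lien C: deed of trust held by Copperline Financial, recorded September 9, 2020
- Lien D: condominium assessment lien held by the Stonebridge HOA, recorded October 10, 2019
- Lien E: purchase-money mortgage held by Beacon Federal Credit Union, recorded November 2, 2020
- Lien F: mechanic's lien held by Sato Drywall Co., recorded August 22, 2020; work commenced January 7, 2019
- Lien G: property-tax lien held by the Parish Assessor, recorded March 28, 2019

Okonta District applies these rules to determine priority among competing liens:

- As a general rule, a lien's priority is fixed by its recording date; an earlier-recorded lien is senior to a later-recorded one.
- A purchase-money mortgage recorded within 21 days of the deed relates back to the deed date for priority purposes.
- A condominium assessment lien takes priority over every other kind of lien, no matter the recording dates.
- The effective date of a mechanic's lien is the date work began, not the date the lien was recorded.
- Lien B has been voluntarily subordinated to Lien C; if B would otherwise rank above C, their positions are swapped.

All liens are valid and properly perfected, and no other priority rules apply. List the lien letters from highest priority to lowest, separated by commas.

First, effective dates: E was recorded 85 days after the deed, outside the 21-day window, so it keeps its recording date; F relates back to January 7, 2019 (work commenced).
As a condominium assessment lien, D is senior to every other lien.
Ordering the rest by effective date: F (January 7, 2019), G (March 28, 2019), A (May 25, 2019), B (March 22, 2020), C (September 9, 2020), E (November 2, 2020).
Because B would otherwise rank above C, the subordination swaps them.

D, F, G, A, C, B, E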